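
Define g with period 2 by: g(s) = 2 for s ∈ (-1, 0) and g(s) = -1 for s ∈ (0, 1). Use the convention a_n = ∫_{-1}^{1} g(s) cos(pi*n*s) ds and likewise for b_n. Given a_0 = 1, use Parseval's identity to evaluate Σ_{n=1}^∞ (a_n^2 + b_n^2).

9/2

Parseval: a_0^2/2 + Σ_{n≥1} (a_n^2+b_n^2) = ∫_{-1}^{1} g(s)^2 ds = 5.
Subtract a_0^2/2 = 1/2: Σ (a_n^2+b_n^2) = 9/2.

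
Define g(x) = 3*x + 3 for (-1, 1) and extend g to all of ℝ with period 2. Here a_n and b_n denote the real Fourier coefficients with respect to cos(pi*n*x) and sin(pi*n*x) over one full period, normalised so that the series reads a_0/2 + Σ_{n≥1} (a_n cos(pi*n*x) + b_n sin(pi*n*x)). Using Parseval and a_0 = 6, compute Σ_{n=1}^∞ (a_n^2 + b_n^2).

6

Parseval: a_0^2/2 + Σ_{n≥1} (a_n^2+b_n^2) = ∫_{-1}^{1} g(x)^2 dx = 24.
Subtract a_0^2/2 = 18: Σ (a_n^2+b_n^2) = 6.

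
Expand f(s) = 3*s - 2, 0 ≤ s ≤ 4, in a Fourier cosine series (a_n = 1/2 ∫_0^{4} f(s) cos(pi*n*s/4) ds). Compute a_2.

0

a_2 = 1/2 ∫_0^{4} (3*s - 2) cos(pi*s/2) ds.
Integrating by parts (boundary term plus one more integral), an antiderivative of (3*s - 2) cos(pi*s/2) is 6*s*sin(pi*s/2)/pi - 4*sin(pi*s/2)/pi + 12*cos(pi*s/2)/pi**2; evaluating from 0 to 4: ∫_{0}^{4} (3*s - 2) cos(pi*s/2) ds = (12/pi**2) - (12/pi**2) = 0.
Hence a_2 = (1/2)·(0) = 0.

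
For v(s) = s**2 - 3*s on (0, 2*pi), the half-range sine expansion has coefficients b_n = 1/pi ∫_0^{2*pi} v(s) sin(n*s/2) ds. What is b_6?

b_6 = 1/pi ∫_0^{2*pi} (s**2 - 3*s) sin(3*s) ds.
Integrating by parts twice (tabular method), an antiderivative of (s**2 - 3*s) sin(3*s) is -s**2*cos(3*s)/3 + 2*s*sin(3*s)/9 + s*cos(3*s) - sin(3*s)/3 + 2*cos(3*s)/27; evaluating from 0 to 2*pi: ∫_{0}^{2*pi} (s**2 - 3*s) sin(3*s) ds = (-4*pi**2/3 + 2/27 + 2*pi) - (2/27) = 2*pi*(3 - 2*pi)/3.
Hence b_6 = (1/pi)·(2*pi*(3 - 2*pi)/3) = 2 - 4*pi/3.

2 - 4*pi/3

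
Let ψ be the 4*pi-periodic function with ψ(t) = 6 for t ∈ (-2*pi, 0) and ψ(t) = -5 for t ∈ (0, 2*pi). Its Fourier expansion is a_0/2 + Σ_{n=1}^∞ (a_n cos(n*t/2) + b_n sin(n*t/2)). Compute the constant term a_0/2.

a_0 = (1/(2*pi)) ∫_{-2*pi}^{2*pi} ψ(t) dt = (1/(2*pi)) · (2*pi) = 1.
So the constant term a_0/2 = 1/2.

1/2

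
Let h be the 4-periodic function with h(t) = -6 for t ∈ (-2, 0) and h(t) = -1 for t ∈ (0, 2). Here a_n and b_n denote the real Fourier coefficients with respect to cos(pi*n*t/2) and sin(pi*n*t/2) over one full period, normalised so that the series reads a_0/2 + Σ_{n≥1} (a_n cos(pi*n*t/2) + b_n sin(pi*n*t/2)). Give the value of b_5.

b_5 = 1/2 ∫_{-2}^{2} h(t) sin(5*pi*t/2) dt.
Split the integral at the breakpoints.
Directly, an antiderivative of (-6) sin(5*pi*t/2) is 12*cos(5*pi*t/2)/(5*pi); evaluating from -2 to 0: ∫_{-2}^{0} (-6) sin(5*pi*t/2) dt = (12/(5*pi)) - (-12/(5*pi)) = 24/(5*pi).
Directly, an antiderivative of (-1) sin(5*pi*t/2) is 2*cos(5*pi*t/2)/(5*pi); evaluating from 0 to 2: ∫_{0}^{2} (-1) sin(5*pi*t/2) dt = (-2/(5*pi)) - (2/(5*pi)) = -4/(5*pi).
Summing the pieces and multiplying by (1/2) gives b_5 = 2/pi.

2/pi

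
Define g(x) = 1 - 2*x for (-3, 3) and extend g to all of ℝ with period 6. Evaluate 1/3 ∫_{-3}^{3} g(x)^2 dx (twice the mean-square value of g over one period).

1/3 ∫_{-3}^{3} g(x)^2 dx = 1/3 · (78) = 26.

26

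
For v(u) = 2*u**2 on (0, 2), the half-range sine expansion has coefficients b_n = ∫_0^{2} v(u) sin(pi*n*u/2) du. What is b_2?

-8/pi

b_2 = ∫_0^{2} (2*u**2) sin(pi*u) du.
Integrating by parts twice (tabular method), an antiderivative of (2*u**2) sin(pi*u) is -2*u**2*cos(pi*u)/pi + 4*u*sin(pi*u)/pi**2 + 4*cos(pi*u)/pi**3; evaluating from 0 to 2: ∫_{0}^{2} (2*u**2) sin(pi*u) du = (-8/pi + 4/pi**3) - (4/pi**3) = -8/pi.
Hence b_2 = -8/pi.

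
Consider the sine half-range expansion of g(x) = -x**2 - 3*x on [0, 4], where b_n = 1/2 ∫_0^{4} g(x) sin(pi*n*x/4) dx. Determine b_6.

b_6 = 1/2 ∫_0^{4} (-x**2 - 3*x) sin(3*pi*x/2) dx.
Integrating by parts twice (tabular method), an antiderivative of (-x**2 - 3*x) sin(3*pi*x/2) is 2*x**2*cos(3*pi*x/2)/(3*pi) - 8*x*sin(3*pi*x/2)/(9*pi**2) + 2*x*cos(3*pi*x/2)/pi - 4*sin(3*pi*x/2)/(3*pi**2) - 16*cos(3*pi*x/2)/(27*pi**3); evaluating from 0 to 4: ∫_{0}^{4} (-x**2 - 3*x) sin(3*pi*x/2) dx = (8*(-2 + 63*pi**2)/(27*pi**3)) - (-16/(27*pi**3)) = 56/(3*pi).
Hence b_6 = (1/2)·(56/(3*pi)) = 28/(3*pi).

28/(3*pi)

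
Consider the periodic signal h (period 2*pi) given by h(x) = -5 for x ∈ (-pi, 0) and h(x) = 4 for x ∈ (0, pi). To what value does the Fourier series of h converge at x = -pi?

At x = -pi the one-sided limits are h(-pi^-) = 4 and h(-pi^+) = -5.
By Dirichlet's theorem the series converges to their average, [(4) + (-5)]/2 = -1/2.

-1/2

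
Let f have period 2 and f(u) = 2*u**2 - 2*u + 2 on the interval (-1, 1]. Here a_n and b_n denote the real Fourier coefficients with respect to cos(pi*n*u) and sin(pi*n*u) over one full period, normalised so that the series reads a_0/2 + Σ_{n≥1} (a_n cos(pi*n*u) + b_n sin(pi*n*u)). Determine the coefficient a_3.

a_3 = ∫_{-1}^{1} f(u) cos(3*pi*u) du.
Integrating by parts twice (tabular method), an antiderivative of (2*u**2 - 2*u + 2) cos(3*pi*u) is 2*u**2*sin(3*pi*u)/(3*pi) - 2*u*sin(3*pi*u)/(3*pi) + 4*u*cos(3*pi*u)/(9*pi**2) - 4*sin(3*pi*u)/(27*pi**3) + 2*sin(3*pi*u)/(3*pi) - 2*cos(3*pi*u)/(9*pi**2); evaluating from -1 to 1: ∫_{-1}^{1} (2*u**2 - 2*u + 2) cos(3*pi*u) du = (-2/(9*pi**2)) - (2/(3*pi**2)) = -8/(9*pi**2).
Hence a_3 = -8/(9*pi**2).

-8/(9*pi**2)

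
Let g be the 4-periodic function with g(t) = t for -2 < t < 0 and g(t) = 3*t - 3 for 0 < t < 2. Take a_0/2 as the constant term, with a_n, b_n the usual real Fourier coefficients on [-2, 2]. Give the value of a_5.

a_5 = 1/2 ∫_{-2}^{2} g(t) cos(5*pi*t/2) dt.
Split the integral at the breakpoints.
Integrating by parts (boundary term plus one more integral), an antiderivative of (t) cos(5*pi*t/2) is 2*t*sin(5*pi*t/2)/(5*pi) + 4*cos(5*pi*t/2)/(25*pi**2); evaluating from -2 to 0: ∫_{-2}^{0} (t) cos(5*pi*t/2) dt = (4/(25*pi**2)) - (-4/(25*pi**2)) = 8/(25*pi**2).
Integrating by parts (boundary term plus one more integral), an antiderivative of (3*t - 3) cos(5*pi*t/2) is 6*t*sin(5*pi*t/2)/(5*pi) - 6*sin(5*pi*t/2)/(5*pi) + 12*cos(5*pi*t/2)/(25*pi**2); evaluating from 0 to 2: ∫_{0}^{2} (3*t - 3) cos(5*pi*t/2) dt = (-12/(25*pi**2)) - (12/(25*pi**2)) = -24/(25*pi**2).
Summing the pieces and multiplying by (1/2) gives a_5 = -8/(25*pi**2).

-8/(25*pi**2)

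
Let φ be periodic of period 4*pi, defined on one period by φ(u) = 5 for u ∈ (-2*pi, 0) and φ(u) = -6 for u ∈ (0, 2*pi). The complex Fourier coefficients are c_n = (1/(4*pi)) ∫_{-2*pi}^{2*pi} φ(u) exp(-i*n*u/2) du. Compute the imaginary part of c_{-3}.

-11/(3*pi)

Since φ is real-valued, Im(c_{-3}) = -(1/(4*pi)) ∫_{-2*pi}^{2*pi} φ(u) sin(-3*u/2) du = b_{3}/2.
Split the integral at the breakpoints.
Directly, an antiderivative of (5) sin(-3*u/2) is 10*cos(3*u/2)/3; evaluating from -2*pi to 0: ∫_{-2*pi}^{0} (5) sin(-3*u/2) du = (10/3) - (-10/3) = 20/3.
Directly, an antiderivative of (-6) sin(-3*u/2) is -4*cos(3*u/2); evaluating from 0 to 2*pi: ∫_{0}^{2*pi} (-6) sin(-3*u/2) du = (4) - (-4) = 8.
So ∫_{-2*pi}^{2*pi} φ(u) sin(-3*u/2) du = 44/3.
Hence Im(c_{-3}) = (-1/(4*pi))·(44/3) = -11/(3*pi).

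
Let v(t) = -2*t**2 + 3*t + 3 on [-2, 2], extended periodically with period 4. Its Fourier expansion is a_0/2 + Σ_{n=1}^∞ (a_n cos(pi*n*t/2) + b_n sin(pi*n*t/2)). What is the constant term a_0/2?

a_0 = 1/2 ∫_{-2}^{2} v(t) dt = 1/2 · (4/3) = 2/3.
So the constant term a_0/2 = 1/3.

1/3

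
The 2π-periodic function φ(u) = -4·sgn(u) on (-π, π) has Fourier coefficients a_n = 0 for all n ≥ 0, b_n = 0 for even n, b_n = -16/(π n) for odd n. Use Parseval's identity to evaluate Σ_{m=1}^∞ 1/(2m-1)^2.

Parseval: Σ b_n^2 = (1/π) ∫_{-π}^{π} φ(u)^2 du = 32.
Only odd n contribute, with b_n^2 = 256/(π^2 n^2), so Σ_{m≥1} 1/(2m-1)^2 = π^2·(32)/256 = pi**2/8.

pi**2/8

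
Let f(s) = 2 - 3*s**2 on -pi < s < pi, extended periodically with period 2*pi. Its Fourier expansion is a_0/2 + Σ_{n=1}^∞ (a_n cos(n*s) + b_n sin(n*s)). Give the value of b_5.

b_5 = 1/pi ∫_{-pi}^{pi} f(s) sin(5*s) ds.
f is even and sin(5*s) is odd, so the integrand is odd over a symmetric interval and the integral vanishes.

0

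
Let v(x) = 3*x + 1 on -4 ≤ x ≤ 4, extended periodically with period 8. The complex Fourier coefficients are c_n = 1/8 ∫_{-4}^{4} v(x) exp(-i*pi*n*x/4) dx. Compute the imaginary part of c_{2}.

6/pi

Since v is real-valued, Im(c_{2}) = -1/8 ∫_{-4}^{4} v(x) sin(pi*x/2) dx = -b_{2}/2.
Integrating by parts (boundary term plus one more integral), an antiderivative of (3*x + 1) sin(pi*x/2) is -6*x*cos(pi*x/2)/pi + 12*sin(pi*x/2)/pi**2 - 2*cos(pi*x/2)/pi; evaluating from -4 to 4: ∫_{-4}^{4} (3*x + 1) sin(pi*x/2) dx = (-26/pi) - (22/pi) = -48/pi.
Hence Im(c_{2}) = (-1/8)·(-48/pi) = 6/pi.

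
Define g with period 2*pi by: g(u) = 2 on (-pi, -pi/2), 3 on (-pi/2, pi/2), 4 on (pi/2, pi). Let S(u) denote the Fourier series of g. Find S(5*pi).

u = 5*pi differs from u = pi by 2 full period(s), and the series is 2*pi-periodic.
At u = pi the one-sided limits are g(pi^-) = 4 and g(pi^+) = 2.
By Dirichlet's theorem the series converges to their average, [(4) + (2)]/2 = 3.

3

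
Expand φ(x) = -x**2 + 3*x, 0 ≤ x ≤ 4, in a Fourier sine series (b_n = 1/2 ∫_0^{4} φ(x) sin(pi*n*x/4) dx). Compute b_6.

b_6 = 1/2 ∫_0^{4} (-x**2 + 3*x) sin(3*pi*x/2) dx.
Integrating by parts twice (tabular method), an antiderivative of (-x**2 + 3*x) sin(3*pi*x/2) is 2*x**2*cos(3*pi*x/2)/(3*pi) - 8*x*sin(3*pi*x/2)/(9*pi**2) - 2*x*cos(3*pi*x/2)/pi + 4*sin(3*pi*x/2)/(3*pi**2) - 16*cos(3*pi*x/2)/(27*pi**3); evaluating from 0 to 4: ∫_{0}^{4} (-x**2 + 3*x) sin(3*pi*x/2) dx = (8*(-2 + 9*pi**2)/(27*pi**3)) - (-16/(27*pi**3)) = 8/(3*pi).
Hence b_6 = (1/2)·(8/(3*pi)) = 4/(3*pi).

4/(3*pi)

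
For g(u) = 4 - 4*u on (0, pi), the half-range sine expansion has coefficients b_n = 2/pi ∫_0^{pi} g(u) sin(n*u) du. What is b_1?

b_1 = 2/pi ∫_0^{pi} (4 - 4*u) sin(u) du.
Integrating by parts (boundary term plus one more integral), an antiderivative of (4 - 4*u) sin(u) is 4*u*cos(u) - 4*sin(u) - 4*cos(u); evaluating from 0 to pi: ∫_{0}^{pi} (4 - 4*u) sin(u) du = (4 - 4*pi) - (-4) = 8 - 4*pi.
Hence b_1 = (2/pi)·(8 - 4*pi) = -8 + 16/pi.

-8 + 16/pi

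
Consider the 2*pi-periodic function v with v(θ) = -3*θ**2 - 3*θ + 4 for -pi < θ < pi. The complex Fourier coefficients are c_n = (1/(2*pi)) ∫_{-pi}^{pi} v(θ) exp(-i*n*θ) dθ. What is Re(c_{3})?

Since v is real-valued, Re(c_{3}) = (1/(2*pi)) ∫_{-pi}^{pi} v(θ) cos(3*θ) dθ = a_{3}/2.
Integrating by parts twice (tabular method), an antiderivative of (-3*θ**2 - 3*θ + 4) cos(3*θ) is -θ**2*sin(3*θ) - θ*sin(3*θ) - 2*θ*cos(3*θ)/3 + 14*sin(3*θ)/9 - cos(3*θ)/3; evaluating from -pi to pi: ∫_{-pi}^{pi} (-3*θ**2 - 3*θ + 4) cos(3*θ) dθ = (1/3 + 2*pi/3) - (1/3 - 2*pi/3) = 4*pi/3.
Hence Re(c_{3}) = (1/(2*pi))·(4*pi/3) = 2/3.

2/3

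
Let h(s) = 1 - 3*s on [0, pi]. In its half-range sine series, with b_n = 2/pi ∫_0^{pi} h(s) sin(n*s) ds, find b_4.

b_4 = 2/pi ∫_0^{pi} (1 - 3*s) sin(4*s) ds.
Integrating by parts (boundary term plus one more integral), an antiderivative of (1 - 3*s) sin(4*s) is 3*s*cos(4*s)/4 - 3*sin(4*s)/16 - cos(4*s)/4; evaluating from 0 to pi: ∫_{0}^{pi} (1 - 3*s) sin(4*s) ds = (-1/4 + 3*pi/4) - (-1/4) = 3*pi/4.
Hence b_4 = (2/pi)·(3*pi/4) = 3/2.

3/2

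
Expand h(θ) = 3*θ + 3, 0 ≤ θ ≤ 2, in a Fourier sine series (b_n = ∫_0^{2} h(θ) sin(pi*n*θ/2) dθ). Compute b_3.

b_3 = ∫_0^{2} (3*θ + 3) sin(3*pi*θ/2) dθ.
Integrating by parts (boundary term plus one more integral), an antiderivative of (3*θ + 3) sin(3*pi*θ/2) is -2*θ*cos(3*pi*θ/2)/pi + 4*sin(3*pi*θ/2)/(3*pi**2) - 2*cos(3*pi*θ/2)/pi; evaluating from 0 to 2: ∫_{0}^{2} (3*θ + 3) sin(3*pi*θ/2) dθ = (6/pi) - (-2/pi) = 8/pi.
Hence b_3 = 8/pi.

8/pi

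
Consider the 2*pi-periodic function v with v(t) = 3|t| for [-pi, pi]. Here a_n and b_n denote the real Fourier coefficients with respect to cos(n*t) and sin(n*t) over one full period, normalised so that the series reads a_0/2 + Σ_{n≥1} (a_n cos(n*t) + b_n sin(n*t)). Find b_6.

0

b_6 = 1/pi ∫_{-pi}^{pi} v(t) sin(6*t) dt.
v is even and sin(6*t) is odd, so the integrand is odd over a symmetric interval and the integral vanishes.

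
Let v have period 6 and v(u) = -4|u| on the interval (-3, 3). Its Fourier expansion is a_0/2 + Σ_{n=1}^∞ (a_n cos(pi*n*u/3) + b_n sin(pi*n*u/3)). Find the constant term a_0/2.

-6

a_0 = 1/3 ∫_{-3}^{3} v(u) du = 1/3 · (-36) = -12.
So the constant term a_0/2 = -6.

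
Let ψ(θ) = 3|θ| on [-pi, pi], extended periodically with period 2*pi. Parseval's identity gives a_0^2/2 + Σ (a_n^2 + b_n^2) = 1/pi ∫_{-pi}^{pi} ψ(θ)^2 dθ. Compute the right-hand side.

6*pi**2

1/pi ∫_{-pi}^{pi} ψ(θ)^2 dθ = 1/pi · (6*pi**3) = 6*pi**2.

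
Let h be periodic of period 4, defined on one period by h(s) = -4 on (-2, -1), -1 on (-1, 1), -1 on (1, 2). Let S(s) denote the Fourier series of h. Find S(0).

h is continuous at s = 0 with value -1, so the series converges to -1 there.

-1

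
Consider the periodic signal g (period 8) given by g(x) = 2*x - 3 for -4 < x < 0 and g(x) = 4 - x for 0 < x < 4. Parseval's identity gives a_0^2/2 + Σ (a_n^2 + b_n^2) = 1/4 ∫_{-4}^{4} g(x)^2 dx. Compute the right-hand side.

179/3

1/4 ∫_{-4}^{4} g(x)^2 dx = 1/4 · (716/3) = 179/3.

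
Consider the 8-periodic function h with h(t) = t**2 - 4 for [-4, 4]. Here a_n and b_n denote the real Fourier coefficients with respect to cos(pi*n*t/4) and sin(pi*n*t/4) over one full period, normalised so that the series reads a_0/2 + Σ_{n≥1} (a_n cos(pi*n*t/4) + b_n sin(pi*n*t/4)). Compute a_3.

a_3 = 1/4 ∫_{-4}^{4} h(t) cos(3*pi*t/4) dt.
h is even and cos(3*pi*t/4) is even, so the integrand is even and a_3 = 1/2 ∫_0^{4} h(t) cos(3*pi*t/4) dt.
Integrating by parts twice (tabular method), an antiderivative of (t**2 - 4) cos(3*pi*t/4) is 4*t**2*sin(3*pi*t/4)/(3*pi) + 32*t*cos(3*pi*t/4)/(9*pi**2) - 16*sin(3*pi*t/4)/(3*pi) - 128*sin(3*pi*t/4)/(27*pi**3); evaluating from 0 to 4: ∫_{0}^{4} (t**2 - 4) cos(3*pi*t/4) dt = (-128/(9*pi**2)) - (0) = -128/(9*pi**2).
Hence a_3 = (1/2)·(-128/(9*pi**2)) = -64/(9*pi**2).

-64/(9*pi**2)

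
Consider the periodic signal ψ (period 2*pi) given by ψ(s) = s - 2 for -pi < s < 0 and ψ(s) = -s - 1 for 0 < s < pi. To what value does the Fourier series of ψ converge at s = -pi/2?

ψ is continuous at s = -pi/2 with value -2 - pi/2, so the series converges to -2 - pi/2 there.

-2 - pi/2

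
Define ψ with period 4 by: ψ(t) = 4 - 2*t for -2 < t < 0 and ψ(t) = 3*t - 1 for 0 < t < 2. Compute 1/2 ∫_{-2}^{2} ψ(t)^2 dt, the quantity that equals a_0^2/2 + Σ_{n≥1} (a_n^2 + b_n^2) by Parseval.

1/2 ∫_{-2}^{2} ψ(t)^2 dt = 1/2 · (266/3) = 133/3.

133/3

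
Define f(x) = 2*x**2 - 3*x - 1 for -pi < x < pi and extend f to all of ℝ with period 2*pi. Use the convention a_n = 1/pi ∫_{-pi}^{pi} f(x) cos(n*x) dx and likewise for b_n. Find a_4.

a_4 = 1/pi ∫_{-pi}^{pi} f(x) cos(4*x) dx.
Integrating by parts twice (tabular method), an antiderivative of (2*x**2 - 3*x - 1) cos(4*x) is x**2*sin(4*x)/2 - 3*x*sin(4*x)/4 + x*cos(4*x)/4 - 5*sin(4*x)/16 - 3*cos(4*x)/16; evaluating from -pi to pi: ∫_{-pi}^{pi} (2*x**2 - 3*x - 1) cos(4*x) dx = (-3/16 + pi/4) - (-pi/4 - 3/16) = pi/2.
Hence a_4 = (1/pi)·(pi/2) = 1/2.

1/2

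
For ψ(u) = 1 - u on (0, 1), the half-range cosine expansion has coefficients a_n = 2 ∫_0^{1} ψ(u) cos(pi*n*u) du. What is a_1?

a_1 = 2 ∫_0^{1} (1 - u) cos(pi*u) du.
Integrating by parts (boundary term plus one more integral), an antiderivative of (1 - u) cos(pi*u) is -u*sin(pi*u)/pi + sin(pi*u)/pi - cos(pi*u)/pi**2; evaluating from 0 to 1: ∫_{0}^{1} (1 - u) cos(pi*u) du = (pi**(-2)) - (-1/pi**2) = 2/pi**2.
Hence a_1 = 2·(2/pi**2) = 4/pi**2.

4/pi**2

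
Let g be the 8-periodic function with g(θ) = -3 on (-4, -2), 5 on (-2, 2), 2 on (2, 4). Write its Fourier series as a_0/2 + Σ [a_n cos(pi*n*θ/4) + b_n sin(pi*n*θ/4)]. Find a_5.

a_5 = 1/4 ∫_{-4}^{4} g(θ) cos(5*pi*θ/4) dθ.
Split the integral at the breakpoints.
Directly, an antiderivative of (-3) cos(5*pi*θ/4) is -12*sin(5*pi*θ/4)/(5*pi); evaluating from -4 to -2: ∫_{-4}^{-2} (-3) cos(5*pi*θ/4) dθ = (12/(5*pi)) - (0) = 12/(5*pi).
Directly, an antiderivative of (5) cos(5*pi*θ/4) is 4*sin(5*pi*θ/4)/pi; evaluating from -2 to 2: ∫_{-2}^{2} (5) cos(5*pi*θ/4) dθ = (4/pi) - (-4/pi) = 8/pi.
Directly, an antiderivative of (2) cos(5*pi*θ/4) is 8*sin(5*pi*θ/4)/(5*pi); evaluating from 2 to 4: ∫_{2}^{4} (2) cos(5*pi*θ/4) dθ = (0) - (8/(5*pi)) = -8/(5*pi).
Summing the pieces and multiplying by (1/4) gives a_5 = 11/(5*pi).

11/(5*pi)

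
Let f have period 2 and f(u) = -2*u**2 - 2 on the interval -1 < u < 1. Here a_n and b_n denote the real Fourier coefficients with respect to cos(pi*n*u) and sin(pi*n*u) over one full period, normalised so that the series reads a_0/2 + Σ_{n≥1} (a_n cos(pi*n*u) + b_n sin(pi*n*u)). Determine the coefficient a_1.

8/pi**2

a_1 = ∫_{-1}^{1} f(u) cos(pi*u) du.
f is even and cos(pi*u) is even, so the integrand is even and a_1 = 2 ∫_0^{1} f(u) cos(pi*u) du.
Integrating by parts twice (tabular method), an antiderivative of (-2*u**2 - 2) cos(pi*u) is -2*u**2*sin(pi*u)/pi - 4*u*cos(pi*u)/pi**2 - 2*sin(pi*u)/pi + 4*sin(pi*u)/pi**3; evaluating from 0 to 1: ∫_{0}^{1} (-2*u**2 - 2) cos(pi*u) du = (4/pi**2) - (0) = 4/pi**2.
Hence a_1 = 2·(4/pi**2) = 8/pi**2.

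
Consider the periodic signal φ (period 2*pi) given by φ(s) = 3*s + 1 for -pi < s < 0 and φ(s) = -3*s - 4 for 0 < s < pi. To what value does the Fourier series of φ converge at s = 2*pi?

-3/2

s = 2*pi differs from s = 0 by 1 full period(s), and the series is 2*pi-periodic.
At s = 0 the one-sided limits are φ(0^-) = 1 and φ(0^+) = -4.
By Dirichlet's theorem the series converges to their average, [(1) + (-4)]/2 = -3/2.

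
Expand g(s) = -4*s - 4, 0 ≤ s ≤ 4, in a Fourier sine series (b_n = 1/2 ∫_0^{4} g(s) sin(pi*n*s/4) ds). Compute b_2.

b_2 = 1/2 ∫_0^{4} (-4*s - 4) sin(pi*s/2) ds.
Integrating by parts (boundary term plus one more integral), an antiderivative of (-4*s - 4) sin(pi*s/2) is 8*s*cos(pi*s/2)/pi - 16*sin(pi*s/2)/pi**2 + 8*cos(pi*s/2)/pi; evaluating from 0 to 4: ∫_{0}^{4} (-4*s - 4) sin(pi*s/2) ds = (40/pi) - (8/pi) = 32/pi.
Hence b_2 = (1/2)·(32/pi) = 16/pi.

16/pi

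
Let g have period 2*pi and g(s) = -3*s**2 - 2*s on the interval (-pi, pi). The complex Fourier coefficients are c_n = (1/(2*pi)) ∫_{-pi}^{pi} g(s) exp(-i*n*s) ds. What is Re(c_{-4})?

-3/8

Since g is real-valued, Re(c_{-4}) = (1/(2*pi)) ∫_{-pi}^{pi} g(s) cos(-4*s) ds = a_{4}/2.
Integrating by parts twice (tabular method), an antiderivative of (-3*s**2 - 2*s) cos(-4*s) is -3*s**2*sin(4*s)/4 - s*sin(4*s)/2 - 3*s*cos(4*s)/8 + 3*sin(4*s)/32 - cos(4*s)/8; evaluating from -pi to pi: ∫_{-pi}^{pi} (-3*s**2 - 2*s) cos(-4*s) ds = (-3*pi/8 - 1/8) - (-1/8 + 3*pi/8) = -3*pi/4.
Hence Re(c_{-4}) = (1/(2*pi))·(-3*pi/4) = -3/8.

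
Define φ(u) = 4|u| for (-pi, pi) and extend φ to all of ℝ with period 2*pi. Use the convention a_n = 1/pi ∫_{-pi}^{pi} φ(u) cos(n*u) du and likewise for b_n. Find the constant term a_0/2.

a_0 = 1/pi ∫_{-pi}^{pi} φ(u) du = 1/pi · (4*pi**2) = 4*pi.
So the constant term a_0/2 = 2*pi.

2*pi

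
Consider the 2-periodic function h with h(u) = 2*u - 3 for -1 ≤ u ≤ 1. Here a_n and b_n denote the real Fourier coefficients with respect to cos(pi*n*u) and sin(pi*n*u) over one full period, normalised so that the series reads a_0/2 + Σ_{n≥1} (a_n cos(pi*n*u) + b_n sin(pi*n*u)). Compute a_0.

-6

a_0 = ∫_{-1}^{1} h(u) du = -6.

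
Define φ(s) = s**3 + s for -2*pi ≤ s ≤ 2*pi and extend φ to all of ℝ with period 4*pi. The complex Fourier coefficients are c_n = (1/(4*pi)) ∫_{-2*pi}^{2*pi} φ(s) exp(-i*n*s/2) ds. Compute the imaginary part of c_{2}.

-5 + 4*pi**2

Since φ is real-valued, Im(c_{2}) = -(1/(4*pi)) ∫_{-2*pi}^{2*pi} φ(s) sin(s) ds = -b_{2}/2.
φ is odd and sin(s) is odd, so the integrand is even: ∫_{-2*pi}^{2*pi} φ(s) sin(s) ds = 2∫_0^{2*pi} φ(s) sin(s) ds.
Integrating by parts three times (tabular method), an antiderivative of (s**3 + s) sin(s) is -s**3*cos(s) + 3*s**2*sin(s) + 5*s*cos(s) - 5*sin(s); evaluating from 0 to 2*pi: ∫_{0}^{2*pi} (s**3 + s) sin(s) ds = (-8*pi**3 + 10*pi) - (0) = -8*pi**3 + 10*pi.
So ∫_{-2*pi}^{2*pi} φ(s) sin(s) ds = -16*pi**3 + 20*pi.
Hence Im(c_{2}) = (-1/(4*pi))·(-16*pi**3 + 20*pi) = -5 + 4*pi**2.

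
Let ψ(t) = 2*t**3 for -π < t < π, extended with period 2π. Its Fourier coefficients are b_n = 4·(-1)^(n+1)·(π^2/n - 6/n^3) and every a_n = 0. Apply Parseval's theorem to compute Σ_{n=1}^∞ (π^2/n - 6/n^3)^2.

Parseval: Σ b_n^2 = (1/π) ∫_{-π}^{π} ψ(t)^2 dt = 8*pi**6/7.
b_n^2 = 16·(π^2/n - 6/n^3)^2, so the sum equals (8*pi**6/7)/16 = pi**6/14.

pi**6/14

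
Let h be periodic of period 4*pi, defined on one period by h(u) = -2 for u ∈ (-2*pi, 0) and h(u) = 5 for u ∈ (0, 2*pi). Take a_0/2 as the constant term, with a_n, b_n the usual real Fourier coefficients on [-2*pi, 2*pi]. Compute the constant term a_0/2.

3/2

a_0 = (1/(2*pi)) ∫_{-2*pi}^{2*pi} h(u) du = (1/(2*pi)) · (6*pi) = 3.
So the constant term a_0/2 = 3/2.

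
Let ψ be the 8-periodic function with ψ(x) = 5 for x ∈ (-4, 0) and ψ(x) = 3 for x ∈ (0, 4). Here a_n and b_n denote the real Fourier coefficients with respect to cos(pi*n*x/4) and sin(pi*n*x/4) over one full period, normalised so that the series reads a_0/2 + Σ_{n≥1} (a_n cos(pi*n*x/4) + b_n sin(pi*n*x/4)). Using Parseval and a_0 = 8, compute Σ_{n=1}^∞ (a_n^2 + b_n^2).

Parseval: a_0^2/2 + Σ_{n≥1} (a_n^2+b_n^2) = 1/4 ∫_{-4}^{4} ψ(x)^2 dx = 34.
Subtract a_0^2/2 = 32: Σ (a_n^2+b_n^2) = 2.

2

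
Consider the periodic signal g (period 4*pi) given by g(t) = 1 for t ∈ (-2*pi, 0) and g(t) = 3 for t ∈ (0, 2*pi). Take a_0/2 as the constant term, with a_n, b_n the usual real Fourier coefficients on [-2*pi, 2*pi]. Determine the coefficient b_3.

b_3 = (1/(2*pi)) ∫_{-2*pi}^{2*pi} g(t) sin(3*t/2) dt.
Split the integral at the breakpoints.
Directly, an antiderivative of (1) sin(3*t/2) is -2*cos(3*t/2)/3; evaluating from -2*pi to 0: ∫_{-2*pi}^{0} (1) sin(3*t/2) dt = (-2/3) - (2/3) = -4/3.
Directly, an antiderivative of (3) sin(3*t/2) is -2*cos(3*t/2); evaluating from 0 to 2*pi: ∫_{0}^{2*pi} (3) sin(3*t/2) dt = (2) - (-2) = 4.
Summing the pieces and multiplying by (1/(2*pi)) gives b_3 = 4/(3*pi).

4/(3*pi)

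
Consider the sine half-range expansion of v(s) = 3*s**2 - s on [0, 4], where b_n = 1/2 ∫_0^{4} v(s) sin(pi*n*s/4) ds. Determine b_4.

-22/pi

b_4 = 1/2 ∫_0^{4} (3*s**2 - s) sin(pi*s) ds.
Integrating by parts twice (tabular method), an antiderivative of (3*s**2 - s) sin(pi*s) is -3*s**2*cos(pi*s)/pi + 6*s*sin(pi*s)/pi**2 + s*cos(pi*s)/pi - sin(pi*s)/pi**2 + 6*cos(pi*s)/pi**3; evaluating from 0 to 4: ∫_{0}^{4} (3*s**2 - s) sin(pi*s) ds = (-44/pi + 6/pi**3) - (6/pi**3) = -44/pi.
Hence b_4 = (1/2)·(-44/pi) = -22/pi.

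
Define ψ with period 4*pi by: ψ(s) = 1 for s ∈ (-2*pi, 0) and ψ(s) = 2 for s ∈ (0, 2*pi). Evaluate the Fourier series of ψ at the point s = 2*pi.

At s = 2*pi the one-sided limits are ψ(2*pi^-) = 2 and ψ(2*pi^+) = 1.
By Dirichlet's theorem the series converges to their average, [(2) + (1)]/2 = 3/2.

3/2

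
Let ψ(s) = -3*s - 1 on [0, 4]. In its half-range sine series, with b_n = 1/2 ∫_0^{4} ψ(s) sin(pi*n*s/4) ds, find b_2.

b_2 = 1/2 ∫_0^{4} (-3*s - 1) sin(pi*s/2) ds.
Integrating by parts (boundary term plus one more integral), an antiderivative of (-3*s - 1) sin(pi*s/2) is 6*s*cos(pi*s/2)/pi - 12*sin(pi*s/2)/pi**2 + 2*cos(pi*s/2)/pi; evaluating from 0 to 4: ∫_{0}^{4} (-3*s - 1) sin(pi*s/2) ds = (26/pi) - (2/pi) = 24/pi.
Hence b_2 = (1/2)·(24/pi) = 12/pi.

12/pi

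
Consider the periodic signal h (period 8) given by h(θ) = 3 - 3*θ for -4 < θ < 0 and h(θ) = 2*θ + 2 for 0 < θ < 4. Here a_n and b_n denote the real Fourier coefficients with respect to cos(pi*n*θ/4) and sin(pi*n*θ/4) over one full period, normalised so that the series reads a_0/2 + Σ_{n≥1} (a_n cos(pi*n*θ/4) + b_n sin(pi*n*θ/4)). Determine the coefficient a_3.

-40/(9*pi**2)

a_3 = 1/4 ∫_{-4}^{4} h(θ) cos(3*pi*θ/4) dθ.
Split the integral at the breakpoints.
Integrating by parts (boundary term plus one more integral), an antiderivative of (3 - 3*θ) cos(3*pi*θ/4) is -4*θ*sin(3*pi*θ/4)/pi + 4*sin(3*pi*θ/4)/pi - 16*cos(3*pi*θ/4)/(3*pi**2); evaluating from -4 to 0: ∫_{-4}^{0} (3 - 3*θ) cos(3*pi*θ/4) dθ = (-16/(3*pi**2)) - (16/(3*pi**2)) = -32/(3*pi**2).
Integrating by parts (boundary term plus one more integral), an antiderivative of (2*θ + 2) cos(3*pi*θ/4) is 8*θ*sin(3*pi*θ/4)/(3*pi) + 8*sin(3*pi*θ/4)/(3*pi) + 32*cos(3*pi*θ/4)/(9*pi**2); evaluating from 0 to 4: ∫_{0}^{4} (2*θ + 2) cos(3*pi*θ/4) dθ = (-32/(9*pi**2)) - (32/(9*pi**2)) = -64/(9*pi**2).
Summing the pieces and multiplying by (1/4) gives a_3 = -40/(9*pi**2).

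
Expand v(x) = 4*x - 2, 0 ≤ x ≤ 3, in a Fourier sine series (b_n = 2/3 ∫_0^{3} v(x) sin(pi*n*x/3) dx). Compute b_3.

b_3 = 2/3 ∫_0^{3} (4*x - 2) sin(pi*x) dx.
Integrating by parts (boundary term plus one more integral), an antiderivative of (4*x - 2) sin(pi*x) is -4*x*cos(pi*x)/pi + 4*sin(pi*x)/pi**2 + 2*cos(pi*x)/pi; evaluating from 0 to 3: ∫_{0}^{3} (4*x - 2) sin(pi*x) dx = (10/pi) - (2/pi) = 8/pi.
Hence b_3 = (2/3)·(8/pi) = 16/(3*pi).

16/(3*pi)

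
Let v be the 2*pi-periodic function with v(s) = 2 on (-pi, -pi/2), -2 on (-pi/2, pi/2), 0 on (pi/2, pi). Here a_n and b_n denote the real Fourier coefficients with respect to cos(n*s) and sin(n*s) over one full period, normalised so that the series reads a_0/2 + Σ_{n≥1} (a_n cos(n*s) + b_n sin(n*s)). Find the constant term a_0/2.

-1/2

a_0 = 1/pi ∫_{-pi}^{pi} v(s) ds = 1/pi · (-pi) = -1.
So the constant term a_0/2 = -1/2.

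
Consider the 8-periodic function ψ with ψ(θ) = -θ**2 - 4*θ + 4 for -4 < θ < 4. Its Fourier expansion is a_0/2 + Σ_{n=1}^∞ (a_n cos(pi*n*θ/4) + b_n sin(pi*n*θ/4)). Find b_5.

b_5 = 1/4 ∫_{-4}^{4} ψ(θ) sin(5*pi*θ/4) dθ.
Integrating by parts twice (tabular method), an antiderivative of (-θ**2 - 4*θ + 4) sin(5*pi*θ/4) is 4*θ**2*cos(5*pi*θ/4)/(5*pi) - 32*θ*sin(5*pi*θ/4)/(25*pi**2) + 16*θ*cos(5*pi*θ/4)/(5*pi) - 64*sin(5*pi*θ/4)/(25*pi**2) - 16*cos(5*pi*θ/4)/(5*pi) - 128*cos(5*pi*θ/4)/(125*pi**3); evaluating from -4 to 4: ∫_{-4}^{4} (-θ**2 - 4*θ + 4) sin(5*pi*θ/4) dθ = (16*(8 - 175*pi**2)/(125*pi**3)) - (16*(8 + 25*pi**2)/(125*pi**3)) = -128/(5*pi).
Hence b_5 = (1/4)·(-128/(5*pi)) = -32/(5*pi).

-32/(5*pi)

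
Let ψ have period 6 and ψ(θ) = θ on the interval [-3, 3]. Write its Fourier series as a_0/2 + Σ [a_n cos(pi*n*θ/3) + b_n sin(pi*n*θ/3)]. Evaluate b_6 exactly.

b_6 = 1/3 ∫_{-3}^{3} ψ(θ) sin(2*pi*θ) dθ.
ψ is odd and sin(2*pi*θ) is odd, so the integrand is even and b_6 = 2/3 ∫_0^{3} ψ(θ) sin(2*pi*θ) dθ.
Integrating by parts (boundary term plus one more integral), an antiderivative of (θ) sin(2*pi*θ) is -θ*cos(2*pi*θ)/(2*pi) + sin(2*pi*θ)/(4*pi**2); evaluating from 0 to 3: ∫_{0}^{3} (θ) sin(2*pi*θ) dθ = (-3/(2*pi)) - (0) = -3/(2*pi).
Hence b_6 = (2/3)·(-3/(2*pi)) = -1/pi.

-1/pi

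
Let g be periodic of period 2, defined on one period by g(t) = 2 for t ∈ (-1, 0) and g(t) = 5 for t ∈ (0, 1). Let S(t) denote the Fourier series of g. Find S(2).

7/2

t = 2 differs from t = 0 by 1 full period(s), and the series is 2-periodic.
At t = 0 the one-sided limits are g(0^-) = 2 and g(0^+) = 5.
By Dirichlet's theorem the series converges to their average, [(2) + (5)]/2 = 7/2.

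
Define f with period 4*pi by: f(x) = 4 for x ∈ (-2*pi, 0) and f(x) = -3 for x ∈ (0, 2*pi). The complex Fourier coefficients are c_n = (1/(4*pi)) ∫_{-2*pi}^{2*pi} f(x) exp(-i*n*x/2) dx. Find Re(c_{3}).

0

Since f is real-valued, Re(c_{3}) = (1/(4*pi)) ∫_{-2*pi}^{2*pi} f(x) cos(3*x/2) dx = a_{3}/2.
Split the integral at the breakpoints.
Directly, an antiderivative of (4) cos(3*x/2) is 8*sin(3*x/2)/3; evaluating from -2*pi to 0: ∫_{-2*pi}^{0} (4) cos(3*x/2) dx = (0) - (0) = 0.
Directly, an antiderivative of (-3) cos(3*x/2) is -2*sin(3*x/2); evaluating from 0 to 2*pi: ∫_{0}^{2*pi} (-3) cos(3*x/2) dx = (0) - (0) = 0.
So ∫_{-2*pi}^{2*pi} f(x) cos(3*x/2) dx = 0.
Hence Re(c_{3}) = (1/(4*pi))·(0) = 0.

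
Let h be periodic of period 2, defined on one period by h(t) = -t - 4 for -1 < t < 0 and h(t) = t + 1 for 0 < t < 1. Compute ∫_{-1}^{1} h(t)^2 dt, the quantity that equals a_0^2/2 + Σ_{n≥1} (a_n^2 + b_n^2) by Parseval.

∫_{-1}^{1} h(t)^2 dt = 44/3.

44/3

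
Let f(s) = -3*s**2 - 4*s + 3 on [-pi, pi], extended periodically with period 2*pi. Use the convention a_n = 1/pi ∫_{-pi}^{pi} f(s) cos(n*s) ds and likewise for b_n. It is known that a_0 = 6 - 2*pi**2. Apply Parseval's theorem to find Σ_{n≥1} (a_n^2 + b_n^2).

Parseval: a_0^2/2 + Σ_{n≥1} (a_n^2+b_n^2) = 1/pi ∫_{-pi}^{pi} f(s)^2 ds = -4*pi**2/3 + 18 + 18*pi**4/5.
Subtract a_0^2/2 = 2*(3 - pi**2)**2: Σ (a_n^2+b_n^2) = 8*pi**2*(20 + 3*pi**2)/15.

8*pi**2*(20 + 3*pi**2)/15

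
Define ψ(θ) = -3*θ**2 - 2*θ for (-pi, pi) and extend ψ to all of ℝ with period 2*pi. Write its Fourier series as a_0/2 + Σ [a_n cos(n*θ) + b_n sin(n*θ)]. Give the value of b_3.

b_3 = 1/pi ∫_{-pi}^{pi} ψ(θ) sin(3*θ) dθ.
Integrating by parts twice (tabular method), an antiderivative of (-3*θ**2 - 2*θ) sin(3*θ) is θ**2*cos(3*θ) - 2*θ*sin(3*θ)/3 + 2*θ*cos(3*θ)/3 - 2*sin(3*θ)/9 - 2*cos(3*θ)/9; evaluating from -pi to pi: ∫_{-pi}^{pi} (-3*θ**2 - 2*θ) sin(3*θ) dθ = (-pi**2 - 2*pi/3 + 2/9) - (-pi**2 + 2/9 + 2*pi/3) = -4*pi/3.
Hence b_3 = (1/pi)·(-4*pi/3) = -4/3.

-4/3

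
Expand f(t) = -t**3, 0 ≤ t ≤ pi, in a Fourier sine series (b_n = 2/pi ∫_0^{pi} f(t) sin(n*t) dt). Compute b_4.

b_4 = 2/pi ∫_0^{pi} (-t**3) sin(4*t) dt.
Integrating by parts three times (tabular method), an antiderivative of (-t**3) sin(4*t) is t**3*cos(4*t)/4 - 3*t**2*sin(4*t)/16 - 3*t*cos(4*t)/32 + 3*sin(4*t)/128; evaluating from 0 to pi: ∫_{0}^{pi} (-t**3) sin(4*t) dt = (pi*(-3 + 8*pi**2)/32) - (0) = pi*(-3 + 8*pi**2)/32.
Hence b_4 = (2/pi)·(pi*(-3 + 8*pi**2)/32) = -3/16 + pi**2/2.

-3/16 + pi**2/2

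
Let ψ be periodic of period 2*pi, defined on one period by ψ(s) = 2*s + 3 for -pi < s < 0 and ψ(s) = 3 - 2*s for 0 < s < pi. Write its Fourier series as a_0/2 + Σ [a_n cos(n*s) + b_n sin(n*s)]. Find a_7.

8/(49*pi)

a_7 = 1/pi ∫_{-pi}^{pi} ψ(s) cos(7*s) ds.
ψ is even and cos(7*s) is even, so the integrand is even and a_7 = 2/pi ∫_0^{pi} ψ(s) cos(7*s) ds.
Integrating by parts (boundary term plus one more integral), an antiderivative of (3 - 2*s) cos(7*s) is -2*s*sin(7*s)/7 + 3*sin(7*s)/7 - 2*cos(7*s)/49; evaluating from 0 to pi: ∫_{0}^{pi} (3 - 2*s) cos(7*s) ds = (2/49) - (-2/49) = 4/49.
Hence a_7 = (2/pi)·(4/49) = 8/(49*pi).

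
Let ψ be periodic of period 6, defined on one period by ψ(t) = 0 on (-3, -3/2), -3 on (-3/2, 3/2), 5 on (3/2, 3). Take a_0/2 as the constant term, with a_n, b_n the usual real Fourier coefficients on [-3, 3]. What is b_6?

-5/(3*pi)

b_6 = 1/3 ∫_{-3}^{3} ψ(t) sin(2*pi*t) dt.
Split the integral at the breakpoints.
∫_{-3}^{-3/2} (0) sin(2*pi*t) dt = 0.
Directly, an antiderivative of (-3) sin(2*pi*t) is 3*cos(2*pi*t)/(2*pi); evaluating from -3/2 to 3/2: ∫_{-3/2}^{3/2} (-3) sin(2*pi*t) dt = (-3/(2*pi)) - (-3/(2*pi)) = 0.
Directly, an antiderivative of (5) sin(2*pi*t) is -5*cos(2*pi*t)/(2*pi); evaluating from 3/2 to 3: ∫_{3/2}^{3} (5) sin(2*pi*t) dt = (-5/(2*pi)) - (5/(2*pi)) = -5/pi.
Summing the pieces and multiplying by (1/3) gives b_6 = -5/(3*pi).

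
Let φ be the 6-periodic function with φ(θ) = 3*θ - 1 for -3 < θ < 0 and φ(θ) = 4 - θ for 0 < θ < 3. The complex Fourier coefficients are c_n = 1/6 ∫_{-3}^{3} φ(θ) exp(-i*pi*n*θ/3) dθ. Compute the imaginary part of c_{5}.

Since φ is real-valued, Im(c_{5}) = -1/6 ∫_{-3}^{3} φ(θ) sin(5*pi*θ/3) dθ = -b_{5}/2.
Split the integral at the breakpoints.
Integrating by parts (boundary term plus one more integral), an antiderivative of (3*θ - 1) sin(5*pi*θ/3) is -9*θ*cos(5*pi*θ/3)/(5*pi) + 27*sin(5*pi*θ/3)/(25*pi**2) + 3*cos(5*pi*θ/3)/(5*pi); evaluating from -3 to 0: ∫_{-3}^{0} (3*θ - 1) sin(5*pi*θ/3) dθ = (3/(5*pi)) - (-6/pi) = 33/(5*pi).
Integrating by parts (boundary term plus one more integral), an antiderivative of (4 - θ) sin(5*pi*θ/3) is 3*θ*cos(5*pi*θ/3)/(5*pi) - 9*sin(5*pi*θ/3)/(25*pi**2) - 12*cos(5*pi*θ/3)/(5*pi); evaluating from 0 to 3: ∫_{0}^{3} (4 - θ) sin(5*pi*θ/3) dθ = (3/(5*pi)) - (-12/(5*pi)) = 3/pi.
So ∫_{-3}^{3} φ(θ) sin(5*pi*θ/3) dθ = 48/(5*pi).
Hence Im(c_{5}) = (-1/6)·(48/(5*pi)) = -8/(5*pi).

-8/(5*pi)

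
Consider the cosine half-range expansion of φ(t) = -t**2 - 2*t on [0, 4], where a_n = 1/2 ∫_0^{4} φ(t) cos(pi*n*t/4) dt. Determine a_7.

a_7 = 1/2 ∫_0^{4} (-t**2 - 2*t) cos(7*pi*t/4) dt.
Integrating by parts twice (tabular method), an antiderivative of (-t**2 - 2*t) cos(7*pi*t/4) is -4*t**2*sin(7*pi*t/4)/(7*pi) - 8*t*sin(7*pi*t/4)/(7*pi) - 32*t*cos(7*pi*t/4)/(49*pi**2) + 128*sin(7*pi*t/4)/(343*pi**3) - 32*cos(7*pi*t/4)/(49*pi**2); evaluating from 0 to 4: ∫_{0}^{4} (-t**2 - 2*t) cos(7*pi*t/4) dt = (160/(49*pi**2)) - (-32/(49*pi**2)) = 192/(49*pi**2).
Hence a_7 = (1/2)·(192/(49*pi**2)) = 96/(49*pi**2).

96/(49*pi**2)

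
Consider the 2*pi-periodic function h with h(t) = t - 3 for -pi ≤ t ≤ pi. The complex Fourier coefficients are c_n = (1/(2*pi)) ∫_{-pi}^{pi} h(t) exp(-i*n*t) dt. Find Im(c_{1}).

-1

Since h is real-valued, Im(c_{1}) = -(1/(2*pi)) ∫_{-pi}^{pi} h(t) sin(t) dt = -b_{1}/2.
Integrating by parts (boundary term plus one more integral), an antiderivative of (t - 3) sin(t) is -t*cos(t) + sin(t) + 3*cos(t); evaluating from -pi to pi: ∫_{-pi}^{pi} (t - 3) sin(t) dt = (-3 + pi) - (-pi - 3) = 2*pi.
Hence Im(c_{1}) = (-1/(2*pi))·(2*pi) = -1.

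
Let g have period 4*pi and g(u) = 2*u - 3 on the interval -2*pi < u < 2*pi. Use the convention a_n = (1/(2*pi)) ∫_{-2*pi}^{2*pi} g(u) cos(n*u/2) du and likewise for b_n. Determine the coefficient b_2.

-4

b_2 = (1/(2*pi)) ∫_{-2*pi}^{2*pi} g(u) sin(u) du.
Integrating by parts (boundary term plus one more integral), an antiderivative of (2*u - 3) sin(u) is -2*u*cos(u) + 2*sin(u) + 3*cos(u); evaluating from -2*pi to 2*pi: ∫_{-2*pi}^{2*pi} (2*u - 3) sin(u) du = (3 - 4*pi) - (3 + 4*pi) = -8*pi.
Hence b_2 = (1/(2*pi))·(-8*pi) = -4.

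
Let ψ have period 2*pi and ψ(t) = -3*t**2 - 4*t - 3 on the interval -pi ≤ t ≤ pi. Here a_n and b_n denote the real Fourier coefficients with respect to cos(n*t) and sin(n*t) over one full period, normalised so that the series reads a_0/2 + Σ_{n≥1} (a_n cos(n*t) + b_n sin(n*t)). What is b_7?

-8/7

b_7 = 1/pi ∫_{-pi}^{pi} ψ(t) sin(7*t) dt.
Integrating by parts twice (tabular method), an antiderivative of (-3*t**2 - 4*t - 3) sin(7*t) is 3*t**2*cos(7*t)/7 - 6*t*sin(7*t)/49 + 4*t*cos(7*t)/7 - 4*sin(7*t)/49 + 141*cos(7*t)/343; evaluating from -pi to pi: ∫_{-pi}^{pi} (-3*t**2 - 4*t - 3) sin(7*t) dt = (-3*pi**2/7 - 4*pi/7 - 141/343) - (-3*pi**2/7 - 141/343 + 4*pi/7) = -8*pi/7.
Hence b_7 = (1/pi)·(-8*pi/7) = -8/7.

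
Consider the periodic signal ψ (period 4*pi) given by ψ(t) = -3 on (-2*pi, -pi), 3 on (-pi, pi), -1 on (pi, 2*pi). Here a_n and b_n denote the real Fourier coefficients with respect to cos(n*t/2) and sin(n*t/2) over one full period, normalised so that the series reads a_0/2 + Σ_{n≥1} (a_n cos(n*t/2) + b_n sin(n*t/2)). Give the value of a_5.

a_5 = (1/(2*pi)) ∫_{-2*pi}^{2*pi} ψ(t) cos(5*t/2) dt.
Split the integral at the breakpoints.
Directly, an antiderivative of (-3) cos(5*t/2) is -6*sin(5*t/2)/5; evaluating from -2*pi to -pi: ∫_{-2*pi}^{-pi} (-3) cos(5*t/2) dt = (6/5) - (0) = 6/5.
Directly, an antiderivative of (3) cos(5*t/2) is 6*sin(5*t/2)/5; evaluating from -pi to pi: ∫_{-pi}^{pi} (3) cos(5*t/2) dt = (6/5) - (-6/5) = 12/5.
Directly, an antiderivative of (-1) cos(5*t/2) is -2*sin(5*t/2)/5; evaluating from pi to 2*pi: ∫_{pi}^{2*pi} (-1) cos(5*t/2) dt = (0) - (-2/5) = 2/5.
Summing the pieces and multiplying by (1/(2*pi)) gives a_5 = 2/pi.

2/pi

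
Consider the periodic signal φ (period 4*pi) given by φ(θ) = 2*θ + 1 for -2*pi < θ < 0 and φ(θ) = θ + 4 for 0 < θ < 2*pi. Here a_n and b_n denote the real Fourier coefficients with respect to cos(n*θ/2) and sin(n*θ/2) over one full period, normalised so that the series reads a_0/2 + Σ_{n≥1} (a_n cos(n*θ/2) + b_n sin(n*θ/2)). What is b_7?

b_7 = (1/(2*pi)) ∫_{-2*pi}^{2*pi} φ(θ) sin(7*θ/2) dθ.
Split the integral at the breakpoints.
Integrating by parts (boundary term plus one more integral), an antiderivative of (2*θ + 1) sin(7*θ/2) is -4*θ*cos(7*θ/2)/7 + 8*sin(7*θ/2)/49 - 2*cos(7*θ/2)/7; evaluating from -2*pi to 0: ∫_{-2*pi}^{0} (2*θ + 1) sin(7*θ/2) dθ = (-2/7) - (2/7 - 8*pi/7) = -4/7 + 8*pi/7.
Integrating by parts (boundary term plus one more integral), an antiderivative of (θ + 4) sin(7*θ/2) is -2*θ*cos(7*θ/2)/7 + 4*sin(7*θ/2)/49 - 8*cos(7*θ/2)/7; evaluating from 0 to 2*pi: ∫_{0}^{2*pi} (θ + 4) sin(7*θ/2) dθ = (8/7 + 4*pi/7) - (-8/7) = 4*pi/7 + 16/7.
Summing the pieces and multiplying by (1/(2*pi)) gives b_7 = 6*(1 + pi)/(7*pi).

6*(1 + pi)/(7*pi)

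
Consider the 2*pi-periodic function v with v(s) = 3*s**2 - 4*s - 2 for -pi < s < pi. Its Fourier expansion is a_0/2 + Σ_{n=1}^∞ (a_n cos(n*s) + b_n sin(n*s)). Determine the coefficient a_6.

1/3

a_6 = 1/pi ∫_{-pi}^{pi} v(s) cos(6*s) ds.
Integrating by parts twice (tabular method), an antiderivative of (3*s**2 - 4*s - 2) cos(6*s) is s**2*sin(6*s)/2 - 2*s*sin(6*s)/3 + s*cos(6*s)/6 - 13*sin(6*s)/36 - cos(6*s)/9; evaluating from -pi to pi: ∫_{-pi}^{pi} (3*s**2 - 4*s - 2) cos(6*s) ds = (-1/9 + pi/6) - (-pi/6 - 1/9) = pi/3.
Hence a_6 = (1/pi)·(pi/3) = 1/3.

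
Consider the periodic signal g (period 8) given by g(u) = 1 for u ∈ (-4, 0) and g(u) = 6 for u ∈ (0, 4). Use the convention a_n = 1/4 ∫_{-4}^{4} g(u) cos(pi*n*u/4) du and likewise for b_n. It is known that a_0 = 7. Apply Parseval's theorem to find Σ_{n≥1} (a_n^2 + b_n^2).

Parseval: a_0^2/2 + Σ_{n≥1} (a_n^2+b_n^2) = 1/4 ∫_{-4}^{4} g(u)^2 du = 37.
Subtract a_0^2/2 = 49/2: Σ (a_n^2+b_n^2) = 25/2.

25/2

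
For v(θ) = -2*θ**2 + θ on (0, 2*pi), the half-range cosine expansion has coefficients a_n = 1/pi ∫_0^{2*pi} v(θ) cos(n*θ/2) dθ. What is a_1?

32 - 8/pi

a_1 = 1/pi ∫_0^{2*pi} (-2*θ**2 + θ) cos(θ/2) dθ.
Integrating by parts twice (tabular method), an antiderivative of (-2*θ**2 + θ) cos(θ/2) is -4*θ**2*sin(θ/2) + 2*θ*sin(θ/2) - 16*θ*cos(θ/2) + 32*sin(θ/2) + 4*cos(θ/2); evaluating from 0 to 2*pi: ∫_{0}^{2*pi} (-2*θ**2 + θ) cos(θ/2) dθ = (-4 + 32*pi) - (4) = -8 + 32*pi.
Hence a_1 = (1/pi)·(-8 + 32*pi) = 32 - 8/pi.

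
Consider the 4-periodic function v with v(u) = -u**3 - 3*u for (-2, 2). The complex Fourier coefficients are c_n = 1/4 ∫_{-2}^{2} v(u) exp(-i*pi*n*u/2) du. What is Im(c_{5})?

2*(-24 + 175*pi**2)/(125*pi**3)

Since v is real-valued, Im(c_{5}) = -1/4 ∫_{-2}^{2} v(u) sin(5*pi*u/2) du = -b_{5}/2.
v is odd and sin(5*pi*u/2) is odd, so the integrand is even: ∫_{-2}^{2} v(u) sin(5*pi*u/2) du = 2∫_0^{2} v(u) sin(5*pi*u/2) du.
Integrating by parts three times (tabular method), an antiderivative of (-u**3 - 3*u) sin(5*pi*u/2) is 2*u**3*cos(5*pi*u/2)/(5*pi) - 12*u**2*sin(5*pi*u/2)/(25*pi**2) - 48*u*cos(5*pi*u/2)/(125*pi**3) + 6*u*cos(5*pi*u/2)/(5*pi) - 12*sin(5*pi*u/2)/(25*pi**2) + 96*sin(5*pi*u/2)/(625*pi**4); evaluating from 0 to 2: ∫_{0}^{2} (-u**3 - 3*u) sin(5*pi*u/2) du = (4*(24 - 175*pi**2)/(125*pi**3)) - (0) = 4*(24 - 175*pi**2)/(125*pi**3).
So ∫_{-2}^{2} v(u) sin(5*pi*u/2) du = 8*(24 - 175*pi**2)/(125*pi**3).
Hence Im(c_{5}) = (-1/4)·(8*(24 - 175*pi**2)/(125*pi**3)) = 2*(-24 + 175*pi**2)/(125*pi**3).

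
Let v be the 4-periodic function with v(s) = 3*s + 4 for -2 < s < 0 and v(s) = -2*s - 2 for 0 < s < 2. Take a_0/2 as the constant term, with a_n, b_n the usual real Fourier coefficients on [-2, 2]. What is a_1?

a_1 = 1/2 ∫_{-2}^{2} v(s) cos(pi*s/2) ds.
Split the integral at the breakpoints.
Integrating by parts (boundary term plus one more integral), an antiderivative of (3*s + 4) cos(pi*s/2) is 6*s*sin(pi*s/2)/pi + 8*sin(pi*s/2)/pi + 12*cos(pi*s/2)/pi**2; evaluating from -2 to 0: ∫_{-2}^{0} (3*s + 4) cos(pi*s/2) ds = (12/pi**2) - (-12/pi**2) = 24/pi**2.
Integrating by parts (boundary term plus one more integral), an antiderivative of (-2*s - 2) cos(pi*s/2) is -4*s*sin(pi*s/2)/pi - 4*sin(pi*s/2)/pi - 8*cos(pi*s/2)/pi**2; evaluating from 0 to 2: ∫_{0}^{2} (-2*s - 2) cos(pi*s/2) ds = (8/pi**2) - (-8/pi**2) = 16/pi**2.
Summing the pieces and multiplying by (1/2) gives a_1 = 20/pi**2.

20/pi**2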